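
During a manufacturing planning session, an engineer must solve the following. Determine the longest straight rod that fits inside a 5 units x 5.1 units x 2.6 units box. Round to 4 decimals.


Shape: rectangular box (space diagonal)
l = 5 units, w = 5.1 units, h = 2.6 units
Visualize: the diagonal of the base, then a right triangle with that diagonal and the height.
Formula: d = sqrt(l^2 + w^2 + h^2)
l^2 + w^2 + h^2 = 25 + 26.01 + 6.76 = 57.77
d = sqrt(57.77)
d = 7.6007
7.6007 units


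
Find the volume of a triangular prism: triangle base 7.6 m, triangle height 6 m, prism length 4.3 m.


Shape: triangular prism
Triangle base = 7.6 m, triangle height = 6 m, prism length L = 4.3 m
Formula: V = (1/2 * b * h_tri) * L
Cross-section area = 0.5 * 7.6 * 6 = 22.8
V = 22.8 * 4.3
V = 98.04
98.04 m^3


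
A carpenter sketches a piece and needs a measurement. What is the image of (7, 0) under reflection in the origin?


Transformation: reflection
Original point: (7, 0)
Rule for reflection through the origin: (x, y) -> (-x, -y)
Apply: (7, 0) -> (-7, 0)
(-7, 0)


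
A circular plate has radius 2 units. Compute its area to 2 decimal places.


Shape: circle
Radius r = 2 units
Formula: A = pi * r^2
r^2 = 2^2 = 4
A = pi * 4
A = 12.57
12.57 units^2


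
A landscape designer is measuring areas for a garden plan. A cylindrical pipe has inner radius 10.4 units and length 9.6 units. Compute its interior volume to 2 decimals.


Shape: cylinder
Radius r = 10.4 units, Height h = 9.6 units
Formula: V = pi * r^2 * h
r^2 = 108.16
V = pi * 108.16 * 9.6
V = 1038.336 * pi
V = 3262.03
3262.03 units^3


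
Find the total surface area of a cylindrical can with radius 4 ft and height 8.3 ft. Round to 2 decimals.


Shape: closed cylinder
Radius r = 4 ft, Height h = 8.3 ft
Formula: SA = 2*pi*r^2 + 2*pi*r*h = 2*pi*r*(r + h)
r + h = 12.3
2 * r * (r + h) = 2 * 4 * 12.3 = 98.4
SA = 98.4 * pi
SA = 309.13
309.13 ft^2


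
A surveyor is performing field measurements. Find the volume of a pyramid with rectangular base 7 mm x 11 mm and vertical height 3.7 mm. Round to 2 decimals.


Shape: rectangular pyramid
Base: 7 mm x 11 mm, Height h = 3.7 mm
Formula: V = (1/3) * base_area * h
base_area = 7 * 11 = 77
base_area * h = 77 * 3.7 = 284.9
V = 284.9 / 3
V = 94.97
94.97 mm^3


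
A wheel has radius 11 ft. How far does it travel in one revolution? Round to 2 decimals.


Shape: circle
Radius r = 11 ft
Formula: C = 2 * pi * r
C = 2 * pi * 11
C = 22 * pi
C = 69.12
69.12 ft


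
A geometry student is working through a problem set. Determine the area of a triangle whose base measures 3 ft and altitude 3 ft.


Shape: triangle
Base b = 3 ft, Height h = 3 ft
Formula: A = (1/2) * b * h
A = 0.5 * 3 * 3
A = 0.5 * 9
A = 4.5
4.5 ft^2


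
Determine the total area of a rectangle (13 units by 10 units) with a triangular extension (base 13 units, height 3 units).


Composite shape: rectangle + triangle
Rectangle area = 13 * 10 = 130
Triangle area = 0.5 * 13 * 3 = 19.5
Total = 130 + 19.5
Total = 149.5
149.5 units^2


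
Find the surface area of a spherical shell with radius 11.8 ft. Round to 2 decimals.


Shape: sphere
Radius r = 11.8 ft
Formula: SA = 4 * pi * r^2
r^2 = 139.24
SA = 4 * pi * 139.24
SA = 556.96 * pi
SA = 1749.74
1749.74 ft^2


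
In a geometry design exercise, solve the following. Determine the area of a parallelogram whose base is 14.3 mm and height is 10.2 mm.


Shape: parallelogram
Base b = 14.3 mm, Height h = 10.2 mm
Formula: A = b * h
A = 14.3 * 10.2
A = 145.86
145.86 mm^2


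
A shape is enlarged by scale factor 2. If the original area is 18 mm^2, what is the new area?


Linear scale factor k = 2
Original area = 18 mm^2
Rule: under a linear scaling by k, areas scale by k^2.
k^2 = 2^2 = 4
New area = 18 * 4
New area = 72
72 mm^2


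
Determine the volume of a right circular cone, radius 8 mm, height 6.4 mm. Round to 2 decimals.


Shape: cone
Radius r = 8 mm, Height h = 6.4 mm
Formula: V = (1/3) * pi * r^2 * h
r^2 = 64
pi * r^2 * h = pi * 64 * 6.4 = 409.6 * pi
V = 409.6 * pi / 3
V = 428.93
428.93 mm^3


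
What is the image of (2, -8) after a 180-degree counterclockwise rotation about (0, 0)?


Transformation: rotation about the origin
Original point: (2, -8)
Rule for 180 deg: (x, y) -> (-x, -y)
Apply: (2, -8) -> (-2, 8)
(-2, 8)


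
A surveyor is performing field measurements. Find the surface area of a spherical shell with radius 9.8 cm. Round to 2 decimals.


Shape: sphere
Radius r = 9.8 cm
Formula: SA = 4 * pi * r^2
r^2 = 96.04
SA = 4 * pi * 96.04
SA = 384.16 * pi
SA = 1206.87
1206.87 cm^2


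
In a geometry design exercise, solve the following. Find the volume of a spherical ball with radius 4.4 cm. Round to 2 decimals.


Shape: sphere
Radius r = 4.4 cm
Formula: V = (4/3) * pi * r^3
r^3 = 85.184
(4/3) * 85.184 = 113.578667
V = 113.578667 * pi
V = 356.82
356.82 cm^3


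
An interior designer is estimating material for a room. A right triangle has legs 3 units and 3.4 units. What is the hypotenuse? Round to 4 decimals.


Shape: right triangle
Legs a = 3 units, b = 3.4 units
Formula: c = sqrt(a^2 + b^2)
a^2 = 9, b^2 = 11.56
a^2 + b^2 = 20.56
c = sqrt(20.56)
c = 4.5343
4.5343 units


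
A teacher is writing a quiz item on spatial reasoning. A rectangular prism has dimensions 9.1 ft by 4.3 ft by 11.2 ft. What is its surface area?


Shape: rectangular prism
l = 9.1 ft, w = 4.3 ft, h = 11.2 ft
Formula: SA = 2(lw + lh + wh)
lw = 39.13, lh = 101.92, wh = 48.16
lw + lh + wh = 189.21
SA = 2 * 189.21
SA = 378.42
378.42 ft^2


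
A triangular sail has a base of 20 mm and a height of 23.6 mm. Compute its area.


Shape: triangle
Base b = 20 mm, Height h = 23.6 mm
Formula: A = (1/2) * b * h
A = 0.5 * 20 * 23.6
A = 0.5 * 472
A = 236
236 mm^2


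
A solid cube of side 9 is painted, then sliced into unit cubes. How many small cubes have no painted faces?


Large cube: 9 x 9 x 9, cut into unit cubes.
n = 9, so n - 2 = 7
Unpainted cubes form the interior (n - 2)^3 block.
(n - 2)^3 = 7^3 = 343
343 unit cubes


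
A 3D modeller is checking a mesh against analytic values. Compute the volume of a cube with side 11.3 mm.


Shape: cube
Side s = 11.3 mm
Formula: V = s^3
V = 11.3 * 11.3 * 11.3
V = 127.69 * 11.3
V = 1442.897
1442.897 mm^3


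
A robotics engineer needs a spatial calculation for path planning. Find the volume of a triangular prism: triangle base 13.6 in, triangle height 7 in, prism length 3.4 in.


Shape: triangular prism
Triangle base = 13.6 in, triangle height = 7 in, prism length L = 3.4 in
Formula: V = (1/2 * b * h_tri) * L
Cross-section area = 0.5 * 13.6 * 7 = 47.6
V = 47.6 * 3.4
V = 161.84
161.84 in^3


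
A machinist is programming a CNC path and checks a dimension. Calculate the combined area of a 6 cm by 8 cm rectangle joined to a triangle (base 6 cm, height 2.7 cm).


Composite shape: rectangle + triangle
Rectangle area = 6 * 8 = 48
Triangle area = 0.5 * 6 * 2.7 = 8.1
Total = 48 + 8.1
Total = 56.1
56.1 cm^2


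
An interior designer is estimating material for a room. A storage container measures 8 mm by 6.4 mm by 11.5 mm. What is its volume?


Shape: rectangular prism
l = 8 mm, w = 6.4 mm, h = 11.5 mm
Formula: V = l * w * h
V = 8 * 6.4 * 11.5
V = 51.2 * 11.5
V = 588.8
588.8 mm^3


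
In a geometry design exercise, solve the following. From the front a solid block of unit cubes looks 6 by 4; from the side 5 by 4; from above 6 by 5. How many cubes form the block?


Orthographic views of a solid rectangular block:
Front view 6 x 4 -> length = 6, height = 4
Side view 5 x 4 -> width = 5, height = 4 (consistent)
Top view 6 x 5 -> confirms length = 6, width = 5
The block is 6 x 5 x 4.
Total unit cubes = 6 * 5 * 4 = 120
120 unit cubes


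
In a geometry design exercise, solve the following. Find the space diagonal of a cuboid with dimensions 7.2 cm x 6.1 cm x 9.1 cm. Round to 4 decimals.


Shape: rectangular box (space diagonal)
l = 7.2 cm, w = 6.1 cm, h = 9.1 cm
Visualize: the diagonal of the base, then a right triangle with that diagonal and the height.
Formula: d = sqrt(l^2 + w^2 + h^2)
l^2 + w^2 + h^2 = 51.84 + 37.21 + 82.81 = 171.86
d = sqrt(171.86)
d = 13.1095
13.1095 cm


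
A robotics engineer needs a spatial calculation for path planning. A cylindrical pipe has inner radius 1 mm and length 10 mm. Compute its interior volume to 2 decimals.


Shape: cylinder
Radius r = 1 mm, Height h = 10 mm
Formula: V = pi * r^2 * h
r^2 = 1
V = pi * 1 * 10
V = 10 * pi
V = 31.42
31.42 mm^3


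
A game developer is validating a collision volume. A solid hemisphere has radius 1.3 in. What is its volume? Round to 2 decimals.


Shape: hemisphere (half of a sphere)
Radius r = 1.3 in
Formula: V = (1/2) * (4/3) * pi * r^3 = (2/3) * pi * r^3
r^3 = 2.197
(2/3) * 2.197 = 1.464667
V = 1.464667 * pi
V = 4.6
4.6 in^3


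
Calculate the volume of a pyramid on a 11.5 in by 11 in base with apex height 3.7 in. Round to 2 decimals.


Shape: rectangular pyramid
Base: 11.5 in x 11 in, Height h = 3.7 in
Formula: V = (1/3) * base_area * h
base_area = 11.5 * 11 = 126.5
base_area * h = 126.5 * 3.7 = 468.05
V = 468.05 / 3
V = 156.02
156.02 in^3


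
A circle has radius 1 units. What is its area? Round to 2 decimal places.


Shape: circle
Radius r = 1 units
Formula: A = pi * r^2
r^2 = 1^2 = 1
A = pi * 1
A = 3.14
3.14 units^2


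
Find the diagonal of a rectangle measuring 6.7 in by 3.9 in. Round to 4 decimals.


Shape: rectangle (diagonal via Pythagoras)
Sides: 6.7 in and 3.9 in
Formula: d = sqrt(l^2 + w^2)
l^2 = 44.89, w^2 = 15.21
l^2 + w^2 = 60.1
d = sqrt(60.1)
d = 7.7524
7.7524 in


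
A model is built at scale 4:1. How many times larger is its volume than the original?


Linear scale factor k = 4
Rule: under a linear scaling by k, volumes scale by k^3.
k^3 = 4 * 4 * 4
k^3 = 16 * 4
k^3 = 64
Volume scales by a factor of 64.
64 (dimensionless)


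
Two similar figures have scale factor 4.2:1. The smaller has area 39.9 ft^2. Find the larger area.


Linear scale factor k = 4.2
Original area = 39.9 ft^2
Rule: under a linear scaling by k, areas scale by k^2.
k^2 = 4.2^2 = 17.64
New area = 39.9 * 17.64
New area = 703.836
703.836 ft^2


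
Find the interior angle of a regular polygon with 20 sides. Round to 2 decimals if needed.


Shape: regular icosagon (20 sides)
Formula: interior angle = (n - 2) * 180 / n
(n - 2) = 18
(n - 2) * 180 = 3240
angle = 3240 / 20
angle = 162
162 degrees


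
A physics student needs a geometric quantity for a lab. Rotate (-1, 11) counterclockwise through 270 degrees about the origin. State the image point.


Transformation: rotation about the origin
Original point: (-1, 11)
Rule for 270 deg counterclockwise: (x, y) -> (y, -x)
Apply: (-1, 11) -> (11, 1)
(11, 1)


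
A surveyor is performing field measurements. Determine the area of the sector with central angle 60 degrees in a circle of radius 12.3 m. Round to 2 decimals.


Shape: circular sector
Radius r = 12.3 m, Angle = 60 degrees
Formula: A = (angle/360) * pi * r^2
r^2 = 151.29
Fraction of circle = 60/360
A = (60/360) * pi * 151.29
A = 25.215 * pi
A = 79.22
79.22 m^2


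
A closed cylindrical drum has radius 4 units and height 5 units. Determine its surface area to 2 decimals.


Shape: closed cylinder
Radius r = 4 units, Height h = 5 units
Formula: SA = 2*pi*r^2 + 2*pi*r*h = 2*pi*r*(r + h)
r + h = 9
2 * r * (r + h) = 2 * 4 * 9 = 72
SA = 72 * pi
SA = 226.19
226.19 units^2


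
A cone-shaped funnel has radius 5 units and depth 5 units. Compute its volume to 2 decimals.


Shape: cone
Radius r = 5 units, Height h = 5 units
Formula: V = (1/3) * pi * r^2 * h
r^2 = 25
pi * r^2 * h = pi * 25 * 5 = 125 * pi
V = 125 * pi / 3
V = 130.9
130.9 units^3


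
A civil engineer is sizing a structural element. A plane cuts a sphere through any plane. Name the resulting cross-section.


Solid: sphere
Cutting plane: through any plane
Visualize the intersection of the plane with the solid's surface.
The boundary of the cut region is a circle.
circle


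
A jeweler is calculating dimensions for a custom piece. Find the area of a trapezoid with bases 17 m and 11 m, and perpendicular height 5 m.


Shape: trapezoid
Parallel sides a = 17 m, b = 11 m; Height h = 5 m
Formula: A = (a + b) * h / 2
a + b = 17 + 11 = 28
A = 28 * 5 / 2
A = 140 / 2
A = 70
70 m^2


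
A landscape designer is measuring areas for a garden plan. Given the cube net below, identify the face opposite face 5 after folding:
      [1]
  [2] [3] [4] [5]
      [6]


Net: cross layout. Take square 3 as the base (bottom).
Fold the four squares in the horizontal row up around 3: 2 -> left, 4 -> right, 5 wraps to the top.
Fold 1 and 6 up from 3: 1 -> back, 6 -> front.
Opposite pairs are therefore: (1, 6), (2, 4), (3, 5).
Face 5 is opposite face 3.
face 3


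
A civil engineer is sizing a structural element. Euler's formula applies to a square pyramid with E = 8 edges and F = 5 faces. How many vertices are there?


Polyhedron: square pyramid
Euler's formula for convex polyhedra: V - E + F = 2
Given: E = 8 edges and F = 5 faces
Solve for V:
V = 2 + E - F = 2 + 8 - 5 = 5
5 vertices


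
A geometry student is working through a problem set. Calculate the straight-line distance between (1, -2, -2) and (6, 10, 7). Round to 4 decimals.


3D distance between two points
P1 = (1, -2, -2), P2 = (6, 10, 7)
Formula: d = sqrt((x2-x1)^2 + (y2-y1)^2 + (z2-z1)^2)
dx = 6 - 1 = 5
dy = 10 - -2 = 12
dz = 7 - -2 = 9
dx^2 + dy^2 + dz^2 = 25 + 144 + 81 = 250
d = sqrt(250)
d = 15.8114
15.8114 units


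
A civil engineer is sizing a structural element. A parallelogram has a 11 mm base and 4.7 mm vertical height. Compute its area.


Shape: parallelogram
Base b = 11 mm, Height h = 4.7 mm
Formula: A = b * h
A = 11 * 4.7
A = 51.7
51.7 mm^2


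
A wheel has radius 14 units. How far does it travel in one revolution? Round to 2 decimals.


Shape: circle
Radius r = 14 units
Formula: C = 2 * pi * r
C = 2 * pi * 14
C = 28 * pi
C = 87.96
87.96 units


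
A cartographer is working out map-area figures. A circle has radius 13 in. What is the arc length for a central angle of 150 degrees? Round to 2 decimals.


Shape: circular arc
Radius r = 13 in, Angle = 150 degrees
Formula: L = (angle/360) * 2 * pi * r
2 * pi * r = 26 * pi
L = (150/360) * 26 * pi
L = 10.833333 * pi
L = 34.03
34.03 in


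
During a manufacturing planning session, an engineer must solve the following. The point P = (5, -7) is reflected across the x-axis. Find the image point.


Transformation: reflection
Original point: (5, -7)
Rule for reflection over the x-axis: (x, y) -> (x, -y)
Apply: (5, -7) -> (5, 7)
(5, 7)


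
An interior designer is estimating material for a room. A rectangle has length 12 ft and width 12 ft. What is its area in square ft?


Shape: rectangle
Length l = 12 ft, Width w = 12 ft
Formula: A = l * w
A = 12 * 12
A = 144
144 ft^2


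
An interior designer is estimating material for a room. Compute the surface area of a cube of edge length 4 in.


Shape: cube
Side s = 4 in
A cube has 6 square faces.
Formula: SA = 6 * s^2
s^2 = 16
SA = 6 * 16
SA = 96
96 in^2


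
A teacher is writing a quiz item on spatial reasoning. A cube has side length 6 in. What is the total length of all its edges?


Shape: cube
Side s = 6 in
A cube has 12 edges, all equal.
Formula: total edge length = 12 * s
Total = 12 * 6
Total = 72
72 in


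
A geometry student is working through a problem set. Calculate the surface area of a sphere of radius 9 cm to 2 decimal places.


Shape: sphere
Radius r = 9 cm
Formula: SA = 4 * pi * r^2
r^2 = 81
SA = 4 * pi * 81
SA = 324 * pi
SA = 1017.88
1017.88 cm^2


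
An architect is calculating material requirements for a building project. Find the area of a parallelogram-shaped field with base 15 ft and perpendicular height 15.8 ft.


Shape: parallelogram
Base b = 15 ft, Height h = 15.8 ft
Formula: A = b * h
A = 15 * 15.8
A = 237
237 ft^2


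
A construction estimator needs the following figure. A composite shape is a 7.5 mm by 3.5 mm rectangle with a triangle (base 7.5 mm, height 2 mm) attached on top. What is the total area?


Composite shape: rectangle + triangle
Rectangle area = 7.5 * 3.5 = 26.25
Triangle area = 0.5 * 7.5 * 2 = 7.5
Total = 26.25 + 7.5
Total = 33.75
33.75 mm^2


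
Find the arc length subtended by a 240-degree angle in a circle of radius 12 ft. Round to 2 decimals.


Shape: circular arc
Radius r = 12 ft, Angle = 240 degrees
Formula: L = (angle/360) * 2 * pi * r
2 * pi * r = 24 * pi
L = (240/360) * 24 * pi
L = 16 * pi
L = 50.27
50.27 ft


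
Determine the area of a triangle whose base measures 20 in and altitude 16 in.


Shape: triangle
Base b = 20 in, Height h = 16 in
Formula: A = (1/2) * b * h
A = 0.5 * 20 * 16
A = 0.5 * 320
A = 160
160 in^2


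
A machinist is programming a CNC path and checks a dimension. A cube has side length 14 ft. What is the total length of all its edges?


Shape: cube
Side s = 14 ft
A cube has 12 edges, all equal.
Formula: total edge length = 12 * s
Total = 12 * 14
Total = 168
168 ft


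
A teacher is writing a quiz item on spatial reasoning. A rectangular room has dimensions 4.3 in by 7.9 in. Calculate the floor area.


Shape: rectangle
Length l = 4.3 in, Width w = 7.9 in
Formula: A = l * w
A = 4.3 * 7.9
A = 33.97
33.97 in^2


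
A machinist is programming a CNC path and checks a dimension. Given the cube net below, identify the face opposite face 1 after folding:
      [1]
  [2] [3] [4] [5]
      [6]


Net: cross layout. Take square 3 as the base (bottom).
Fold the four squares in the horizontal row up around 3: 2 -> left, 4 -> right, 5 wraps to the top.
Fold 1 and 6 up from 3: 1 -> back, 6 -> front.
Opposite pairs are therefore: (1, 6), (2, 4), (3, 5).
Face 1 is opposite face 6.
face 6


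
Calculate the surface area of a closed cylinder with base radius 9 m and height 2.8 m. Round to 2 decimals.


Shape: closed cylinder
Radius r = 9 m, Height h = 2.8 m
Formula: SA = 2*pi*r^2 + 2*pi*r*h = 2*pi*r*(r + h)
r + h = 11.8
2 * r * (r + h) = 2 * 9 * 11.8 = 212.4
SA = 212.4 * pi
SA = 667.27
667.27 m^2


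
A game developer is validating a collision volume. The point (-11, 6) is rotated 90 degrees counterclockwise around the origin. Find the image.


Transformation: rotation about the origin
Original point: (-11, 6)
Rule for 90 deg counterclockwise: (x, y) -> (-y, x)
Apply: (-11, 6) -> (-6, -11)
(-6, -11)


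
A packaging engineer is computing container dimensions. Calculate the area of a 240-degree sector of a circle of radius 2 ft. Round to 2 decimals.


Shape: circular sector
Radius r = 2 ft, Angle = 240 degrees
Formula: A = (angle/360) * pi * r^2
r^2 = 4
Fraction of circle = 240/360
A = (240/360) * pi * 4
A = 2.666667 * pi
A = 8.38
8.38 ft^2


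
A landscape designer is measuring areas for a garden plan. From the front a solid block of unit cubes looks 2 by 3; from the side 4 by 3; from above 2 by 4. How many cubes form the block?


Orthographic views of a solid rectangular block:
Front view 2 x 3 -> length = 2, height = 3
Side view 4 x 3 -> width = 4, height = 3 (consistent)
Top view 2 x 4 -> confirms length = 2, width = 4
The block is 2 x 4 x 3.
Total unit cubes = 2 * 4 * 3 = 24
24 unit cubes


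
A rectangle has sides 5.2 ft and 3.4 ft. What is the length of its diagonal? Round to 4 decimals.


Shape: rectangle (diagonal via Pythagoras)
Sides: 5.2 ft and 3.4 ft
Formula: d = sqrt(l^2 + w^2)
l^2 = 27.04, w^2 = 11.56
l^2 + w^2 = 38.6
d = sqrt(38.6)
d = 6.2129
6.2129 ft


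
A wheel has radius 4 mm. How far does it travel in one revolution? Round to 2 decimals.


Shape: circle
Radius r = 4 mm
Formula: C = 2 * pi * r
C = 2 * pi * 4
C = 8 * pi
C = 25.13
25.13 mm


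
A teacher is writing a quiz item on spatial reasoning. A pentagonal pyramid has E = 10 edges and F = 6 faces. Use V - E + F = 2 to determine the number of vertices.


Polyhedron: pentagonal pyramid
Euler's formula for convex polyhedra: V - E + F = 2
Given: E = 10 edges and F = 6 faces
Solve for V:
V = 2 + E - F = 2 + 10 - 6 = 6
6 vertices


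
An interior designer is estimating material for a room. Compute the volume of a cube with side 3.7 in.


Shape: cube
Side s = 3.7 in
Formula: V = s^3
V = 3.7 * 3.7 * 3.7
V = 13.69 * 3.7
V = 50.653
50.653 in^3


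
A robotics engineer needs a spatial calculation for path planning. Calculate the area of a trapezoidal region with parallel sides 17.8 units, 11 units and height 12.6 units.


Shape: trapezoid
Parallel sides a = 17.8 units, b = 11 units; Height h = 12.6 units
Formula: A = (a + b) * h / 2
a + b = 17.8 + 11 = 28.8
A = 28.8 * 12.6 / 2
A = 362.88 / 2
A = 181.44
181.44 units^2


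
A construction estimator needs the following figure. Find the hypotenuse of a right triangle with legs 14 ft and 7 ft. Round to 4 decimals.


Shape: right triangle
Legs a = 14 ft, b = 7 ft
Formula: c = sqrt(a^2 + b^2)
a^2 = 196, b^2 = 49
a^2 + b^2 = 245
c = sqrt(245)
c = 15.6525
15.6525 ft


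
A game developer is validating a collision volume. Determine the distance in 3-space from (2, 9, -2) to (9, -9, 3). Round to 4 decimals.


3D distance between two points
P1 = (2, 9, -2), P2 = (9, -9, 3)
Formula: d = sqrt((x2-x1)^2 + (y2-y1)^2 + (z2-z1)^2)
dx = 9 - 2 = 7
dy = -9 - 9 = -18
dz = 3 - -2 = 5
dx^2 + dy^2 + dz^2 = 49 + 324 + 25 = 398
d = sqrt(398)
d = 19.9499
19.9499 units


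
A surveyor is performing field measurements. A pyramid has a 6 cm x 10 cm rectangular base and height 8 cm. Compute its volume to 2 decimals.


Shape: rectangular pyramid
Base: 6 cm x 10 cm, Height h = 8 cm
Formula: V = (1/3) * base_area * h
base_area = 6 * 10 = 60
base_area * h = 60 * 8 = 480
V = 480 / 3
V = 160
160 cm^3


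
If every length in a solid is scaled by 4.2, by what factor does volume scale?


Linear scale factor k = 4.2
Rule: under a linear scaling by k, volumes scale by k^3.
k^3 = 4.2 * 4.2 * 4.2
k^3 = 17.64 * 4.2
k^3 = 74.088
Volume scales by a factor of 74.088.
74.088 (dimensionless)


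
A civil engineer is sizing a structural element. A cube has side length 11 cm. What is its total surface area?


Shape: cube
Side s = 11 cm
A cube has 6 square faces.
Formula: SA = 6 * s^2
s^2 = 121
SA = 6 * 121
SA = 726
726 cm^2


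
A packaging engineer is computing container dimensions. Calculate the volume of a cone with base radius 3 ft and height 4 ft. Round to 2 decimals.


Shape: cone
Radius r = 3 ft, Height h = 4 ft
Formula: V = (1/3) * pi * r^2 * h
r^2 = 9
pi * r^2 * h = pi * 9 * 4 = 36 * pi
V = 36 * pi / 3
V = 37.7
37.7 ft^3


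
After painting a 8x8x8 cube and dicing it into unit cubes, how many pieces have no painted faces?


Large cube: 8 x 8 x 8, cut into unit cubes.
n = 8, so n - 2 = 6
Unpainted cubes form the interior (n - 2)^3 block.
(n - 2)^3 = 6^3 = 216
216 unit cubes


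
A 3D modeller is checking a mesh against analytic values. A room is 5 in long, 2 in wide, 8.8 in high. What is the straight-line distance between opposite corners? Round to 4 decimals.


Shape: rectangular box (space diagonal)
l = 5 in, w = 2 in, h = 8.8 in
Visualize: the diagonal of the base, then a right triangle with that diagonal and the height.
Formula: d = sqrt(l^2 + w^2 + h^2)
l^2 + w^2 + h^2 = 25 + 4 + 77.44 = 106.44
d = sqrt(106.44)
d = 10.317
10.317 in


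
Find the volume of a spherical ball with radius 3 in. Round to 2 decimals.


Shape: sphere
Radius r = 3 in
Formula: V = (4/3) * pi * r^3
r^3 = 27
(4/3) * 27 = 36
V = 36 * pi
V = 113.1
113.1 in^3


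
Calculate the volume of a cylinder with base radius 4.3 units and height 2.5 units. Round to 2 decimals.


Shape: cylinder
Radius r = 4.3 units, Height h = 2.5 units
Formula: V = pi * r^2 * h
r^2 = 18.49
V = pi * 18.49 * 2.5
V = 46.225 * pi
V = 145.22
145.22 units^3


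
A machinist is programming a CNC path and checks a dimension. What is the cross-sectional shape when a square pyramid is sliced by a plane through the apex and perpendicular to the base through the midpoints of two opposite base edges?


Solid: square pyramid
Cutting plane: through the apex and perpendicular to the base through the midpoints of two opposite base edges
Visualize the intersection of the plane with the solid's surface.
The boundary of the cut region is a isosceles triangle.
isosceles triangle


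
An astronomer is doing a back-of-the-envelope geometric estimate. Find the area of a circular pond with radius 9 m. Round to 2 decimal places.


Shape: circle
Radius r = 9 m
Formula: A = pi * r^2
r^2 = 9^2 = 81
A = pi * 81
A = 254.47
254.47 m^2


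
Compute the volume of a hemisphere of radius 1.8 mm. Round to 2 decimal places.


Shape: hemisphere (half of a sphere)
Radius r = 1.8 mm
Formula: V = (1/2) * (4/3) * pi * r^3 = (2/3) * pi * r^3
r^3 = 5.832
(2/3) * 5.832 = 3.888
V = 3.888 * pi
V = 12.21
12.21 mm^3


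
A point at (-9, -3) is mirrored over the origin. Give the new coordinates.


Transformation: reflection
Original point: (-9, -3)
Rule for reflection through the origin: (x, y) -> (-x, -y)
Apply: (-9, -3) -> (9, 3)
(9, 3)


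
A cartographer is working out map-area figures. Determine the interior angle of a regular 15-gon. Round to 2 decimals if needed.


Shape: regular pentadecagon (15 sides)
Formula: interior angle = (n - 2) * 180 / n
(n - 2) = 13
(n - 2) * 180 = 2340
angle = 2340 / 15
angle = 156
156 degrees


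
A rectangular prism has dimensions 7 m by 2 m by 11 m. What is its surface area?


Shape: rectangular prism
l = 7 m, w = 2 m, h = 11 m
Formula: SA = 2(lw + lh + wh)
lw = 14, lh = 77, wh = 22
lw + lh + wh = 113
SA = 2 * 113
SA = 226
226 m^2


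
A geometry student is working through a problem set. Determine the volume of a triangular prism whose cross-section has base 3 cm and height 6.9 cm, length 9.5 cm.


Shape: triangular prism
Triangle base = 3 cm, triangle height = 6.9 cm, prism length L = 9.5 cm
Formula: V = (1/2 * b * h_tri) * L
Cross-section area = 0.5 * 3 * 6.9 = 10.35
V = 10.35 * 9.5
V = 98.325
98.325 cm^3


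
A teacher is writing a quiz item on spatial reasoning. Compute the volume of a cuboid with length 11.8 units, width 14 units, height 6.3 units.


Shape: rectangular prism
l = 11.8 units, w = 14 units, h = 6.3 units
Formula: V = l * w * h
V = 11.8 * 14 * 6.3
V = 165.2 * 6.3
V = 1040.76
1040.76 units^3


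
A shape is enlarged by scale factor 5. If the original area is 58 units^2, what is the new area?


Linear scale factor k = 5
Original area = 58 units^2
Rule: under a linear scaling by k, areas scale by k^2.
k^2 = 5^2 = 25
New area = 58 * 25
New area = 1450
1450 units^2


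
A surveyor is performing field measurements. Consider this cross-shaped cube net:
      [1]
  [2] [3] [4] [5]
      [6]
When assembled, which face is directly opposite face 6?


Net: cross layout. Take square 3 as the base (bottom).
Fold the four squares in the horizontal row up around 3: 2 -> left, 4 -> right, 5 wraps to the top.
Fold 1 and 6 up from 3: 1 -> back, 6 -> front.
Opposite pairs are therefore: (1, 6), (2, 4), (3, 5).
Face 6 is opposite face 1.
face 1


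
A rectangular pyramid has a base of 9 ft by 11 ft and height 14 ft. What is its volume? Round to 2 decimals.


Shape: rectangular pyramid
Base: 9 ft x 11 ft, Height h = 14 ft
Formula: V = (1/3) * base_area * h
base_area = 9 * 11 = 99
base_area * h = 99 * 14 = 1386
V = 1386 / 3
V = 462
462 ft^3


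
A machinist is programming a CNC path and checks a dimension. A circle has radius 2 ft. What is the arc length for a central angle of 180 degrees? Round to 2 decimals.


Shape: circular arc
Radius r = 2 ft, Angle = 180 degrees
Formula: L = (angle/360) * 2 * pi * r
2 * pi * r = 4 * pi
L = (180/360) * 4 * pi
L = 2 * pi
L = 6.28
6.28 ft


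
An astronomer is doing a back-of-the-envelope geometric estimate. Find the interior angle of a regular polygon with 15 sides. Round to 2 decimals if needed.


Shape: regular pentadecagon (15 sides)
Formula: interior angle = (n - 2) * 180 / n
(n - 2) = 13
(n - 2) * 180 = 2340
angle = 2340 / 15
angle = 156
156 degrees


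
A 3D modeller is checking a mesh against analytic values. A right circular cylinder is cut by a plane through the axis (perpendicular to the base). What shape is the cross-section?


Solid: right circular cylinder
Cutting plane: through the axis (perpendicular to the base)
Visualize the intersection of the plane with the solid's surface.
The boundary of the cut region is a rectangle.
rectangle


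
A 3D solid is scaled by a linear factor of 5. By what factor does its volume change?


Linear scale factor k = 5
Rule: under a linear scaling by k, volumes scale by k^3.
k^3 = 5 * 5 * 5
k^3 = 25 * 5
k^3 = 125
Volume scales by a factor of 125.
125 (dimensionless)


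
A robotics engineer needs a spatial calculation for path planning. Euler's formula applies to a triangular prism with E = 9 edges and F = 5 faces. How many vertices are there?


Polyhedron: triangular prism
Euler's formula for convex polyhedra: V - E + F = 2
Given: E = 9 edges and F = 5 faces
Solve for V:
V = 2 + E - F = 2 + 9 - 5 = 6
6 vertices


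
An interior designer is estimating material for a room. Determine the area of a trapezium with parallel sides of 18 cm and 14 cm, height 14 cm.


Shape: trapezoid
Parallel sides a = 18 cm, b = 14 cm; Height h = 14 cm
Formula: A = (a + b) * h / 2
a + b = 18 + 14 = 32
A = 32 * 14 / 2
A = 448 / 2
A = 224
224 cm^2


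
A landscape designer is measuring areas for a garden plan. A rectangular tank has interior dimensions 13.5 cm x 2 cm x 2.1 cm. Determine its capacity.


Shape: rectangular prism
l = 13.5 cm, w = 2 cm, h = 2.1 cm
Formula: V = l * w * h
V = 13.5 * 2 * 2.1
V = 27 * 2.1
V = 56.7
56.7 cm^3


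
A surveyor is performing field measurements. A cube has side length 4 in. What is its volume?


Shape: cube
Side s = 4 in
Formula: V = s^3
V = 4 * 4 * 4
V = 16 * 4
V = 64
64 in^3


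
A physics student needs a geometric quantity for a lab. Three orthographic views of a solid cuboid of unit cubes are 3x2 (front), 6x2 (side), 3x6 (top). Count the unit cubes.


Orthographic views of a solid rectangular block:
Front view 3 x 2 -> length = 3, height = 2
Side view 6 x 2 -> width = 6, height = 2 (consistent)
Top view 3 x 6 -> confirms length = 3, width = 6
The block is 3 x 6 x 2.
Total unit cubes = 3 * 6 * 2 = 36
36 unit cubes


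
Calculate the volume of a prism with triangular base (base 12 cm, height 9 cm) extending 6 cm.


Shape: triangular prism
Triangle base = 12 cm, triangle height = 9 cm, prism length L = 6 cm
Formula: V = (1/2 * b * h_tri) * L
Cross-section area = 0.5 * 12 * 9 = 54
V = 54 * 6
V = 324
324 cm^3


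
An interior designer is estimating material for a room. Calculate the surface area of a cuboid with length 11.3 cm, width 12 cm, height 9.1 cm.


Shape: rectangular prism
l = 11.3 cm, w = 12 cm, h = 9.1 cm
Formula: SA = 2(lw + lh + wh)
lw = 135.6, lh = 102.83, wh = 109.2
lw + lh + wh = 347.63
SA = 2 * 347.63
SA = 695.26
695.26 cm^2


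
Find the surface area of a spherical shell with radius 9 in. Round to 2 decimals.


Shape: sphere
Radius r = 9 in
Formula: SA = 4 * pi * r^2
r^2 = 81
SA = 4 * pi * 81
SA = 324 * pi
SA = 1017.88
1017.88 in^2


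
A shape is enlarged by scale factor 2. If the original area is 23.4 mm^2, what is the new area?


Linear scale factor k = 2
Original area = 23.4 mm^2
Rule: under a linear scaling by k, areas scale by k^2.
k^2 = 2^2 = 4
New area = 23.4 * 4
New area = 93.6
93.6 mm^2


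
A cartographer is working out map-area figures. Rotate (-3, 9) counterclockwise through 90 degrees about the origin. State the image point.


Transformation: rotation about the origin
Original point: (-3, 9)
Rule for 90 deg counterclockwise: (x, y) -> (-y, x)
Apply: (-3, 9) -> (-9, -3)
(-9, -3)


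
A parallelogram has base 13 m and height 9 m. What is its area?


Shape: parallelogram
Base b = 13 m, Height h = 9 m
Formula: A = b * h
A = 13 * 9
A = 117
117 m^2


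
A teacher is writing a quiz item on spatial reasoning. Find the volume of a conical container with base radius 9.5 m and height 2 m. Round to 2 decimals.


Shape: cone
Radius r = 9.5 m, Height h = 2 m
Formula: V = (1/3) * pi * r^2 * h
r^2 = 90.25
pi * r^2 * h = pi * 90.25 * 2 = 180.5 * pi
V = 180.5 * pi / 3
V = 189.02
189.02 m^3


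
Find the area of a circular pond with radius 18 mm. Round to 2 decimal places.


Shape: circle
Radius r = 18 mm
Formula: A = pi * r^2
r^2 = 18^2 = 324
A = pi * 324
A = 1017.88
1017.88 mm^2


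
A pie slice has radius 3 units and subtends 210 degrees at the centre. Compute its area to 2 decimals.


Shape: circular sector
Radius r = 3 units, Angle = 210 degrees
Formula: A = (angle/360) * pi * r^2
r^2 = 9
Fraction of circle = 210/360
A = (210/360) * pi * 9
A = 5.25 * pi
A = 16.49
16.49 units^2


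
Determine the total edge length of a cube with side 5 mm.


Shape: cube
Side s = 5 mm
A cube has 12 edges, all equal.
Formula: total edge length = 12 * s
Total = 12 * 5
Total = 60
60 mm


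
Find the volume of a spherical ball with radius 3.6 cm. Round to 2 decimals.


Shape: sphere
Radius r = 3.6 cm
Formula: V = (4/3) * pi * r^3
r^3 = 46.656
(4/3) * 46.656 = 62.208
V = 62.208 * pi
V = 195.43
195.43 cm^3


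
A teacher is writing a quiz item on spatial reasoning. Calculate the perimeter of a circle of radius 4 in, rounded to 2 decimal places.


Shape: circle
Radius r = 4 in
Formula: C = 2 * pi * r
C = 2 * pi * 4
C = 8 * pi
C = 25.13
25.13 in


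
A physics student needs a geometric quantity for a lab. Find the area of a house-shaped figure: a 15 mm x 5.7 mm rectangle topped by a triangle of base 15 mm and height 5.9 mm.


Composite shape: rectangle + triangle
Rectangle area = 15 * 5.7 = 85.5
Triangle area = 0.5 * 15 * 5.9 = 44.25
Total = 85.5 + 44.25
Total = 129.75
129.75 mm^2


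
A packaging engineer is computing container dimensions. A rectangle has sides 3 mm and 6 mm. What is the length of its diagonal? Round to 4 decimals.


Shape: rectangle (diagonal via Pythagoras)
Sides: 3 mm and 6 mm
Formula: d = sqrt(l^2 + w^2)
l^2 = 9, w^2 = 36
l^2 + w^2 = 45
d = sqrt(45)
d = 6.7082
6.7082 mm


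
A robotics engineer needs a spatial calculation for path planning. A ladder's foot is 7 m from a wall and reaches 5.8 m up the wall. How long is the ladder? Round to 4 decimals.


Shape: right triangle
Legs a = 7 m, b = 5.8 m
Formula: c = sqrt(a^2 + b^2)
a^2 = 49, b^2 = 33.64
a^2 + b^2 = 82.64
c = sqrt(82.64)
c = 9.0907
9.0907 m


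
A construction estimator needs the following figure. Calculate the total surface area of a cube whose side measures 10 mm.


Shape: cube
Side s = 10 mm
A cube has 6 square faces.
Formula: SA = 6 * s^2
s^2 = 100
SA = 6 * 100
SA = 600
600 mm^2


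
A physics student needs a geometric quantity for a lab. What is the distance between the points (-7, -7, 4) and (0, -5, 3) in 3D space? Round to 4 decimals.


3D distance between two points
P1 = (-7, -7, 4), P2 = (0, -5, 3)
Formula: d = sqrt((x2-x1)^2 + (y2-y1)^2 + (z2-z1)^2)
dx = 0 - -7 = 7
dy = -5 - -7 = 2
dz = 3 - 4 = -1
dx^2 + dy^2 + dz^2 = 49 + 4 + 1 = 54
d = sqrt(54)
d = 7.3485
7.3485 units


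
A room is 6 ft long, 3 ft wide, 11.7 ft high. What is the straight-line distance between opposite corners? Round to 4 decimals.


Shape: rectangular box (space diagonal)
l = 6 ft, w = 3 ft, h = 11.7 ft
Visualize: the diagonal of the base, then a right triangle with that diagonal and the height.
Formula: d = sqrt(l^2 + w^2 + h^2)
l^2 + w^2 + h^2 = 36 + 9 + 136.89 = 181.89
d = sqrt(181.89)
d = 13.4867
13.4867 ft


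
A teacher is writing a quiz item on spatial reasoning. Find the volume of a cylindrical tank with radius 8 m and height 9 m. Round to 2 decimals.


Shape: cylinder
Radius r = 8 m, Height h = 9 m
Formula: V = pi * r^2 * h
r^2 = 64
V = pi * 64 * 9
V = 576 * pi
V = 1809.56
1809.56 m^3


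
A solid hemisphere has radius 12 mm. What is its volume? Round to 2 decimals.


Shape: hemisphere (half of a sphere)
Radius r = 12 mm
Formula: V = (1/2) * (4/3) * pi * r^3 = (2/3) * pi * r^3
r^3 = 1728
(2/3) * 1728 = 1152
V = 1152 * pi
V = 3619.11
3619.11 mm^3


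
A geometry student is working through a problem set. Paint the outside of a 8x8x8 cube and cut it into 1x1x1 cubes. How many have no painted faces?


Large cube: 8 x 8 x 8, cut into unit cubes.
n = 8, so n - 2 = 6
Unpainted cubes form the interior (n - 2)^3 block.
(n - 2)^3 = 6^3 = 216
216 unit cubes


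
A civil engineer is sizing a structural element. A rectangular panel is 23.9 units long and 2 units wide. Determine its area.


Shape: rectangle
Length l = 23.9 units, Width w = 2 units
Formula: A = l * w
A = 23.9 * 2
A = 47.8
47.8 units^2


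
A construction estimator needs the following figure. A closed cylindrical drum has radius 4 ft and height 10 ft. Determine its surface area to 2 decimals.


Shape: closed cylinder
Radius r = 4 ft, Height h = 10 ft
Formula: SA = 2*pi*r^2 + 2*pi*r*h = 2*pi*r*(r + h)
r + h = 14
2 * r * (r + h) = 2 * 4 * 14 = 112
SA = 112 * pi
SA = 351.86
351.86 ft^2


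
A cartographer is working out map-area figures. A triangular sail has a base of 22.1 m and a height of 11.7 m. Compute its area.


Shape: triangle
Base b = 22.1 m, Height h = 11.7 m
Formula: A = (1/2) * b * h
A = 0.5 * 22.1 * 11.7
A = 0.5 * 258.57
A = 129.285
129.285 m^2


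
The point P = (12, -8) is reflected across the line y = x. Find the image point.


Transformation: reflection
Original point: (12, -8)
Rule for reflection over y = x: (x, y) -> (y, x)
Apply: (12, -8) -> (-8, 12)
(-8, 12)


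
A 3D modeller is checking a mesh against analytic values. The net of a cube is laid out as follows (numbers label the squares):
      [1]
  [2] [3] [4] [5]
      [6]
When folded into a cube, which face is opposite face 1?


Net: cross layout. Take square 3 as the base (bottom).
Fold the four squares in the horizontal row up around 3: 2 -> left, 4 -> right, 5 wraps to the top.
Fold 1 and 6 up from 3: 1 -> back, 6 -> front.
Opposite pairs are therefore: (1, 6), (2, 4), (3, 5).
Face 1 is opposite face 6.
face 6


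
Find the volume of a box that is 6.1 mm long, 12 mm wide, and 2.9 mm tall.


Shape: rectangular prism
l = 6.1 mm, w = 12 mm, h = 2.9 mm
Formula: V = l * w * h
V = 6.1 * 12 * 2.9
V = 73.2 * 2.9
V = 212.28
212.28 mm^3


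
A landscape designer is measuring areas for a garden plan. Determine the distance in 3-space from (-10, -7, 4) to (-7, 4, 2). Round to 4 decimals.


3D distance between two points
P1 = (-10, -7, 4), P2 = (-7, 4, 2)
Formula: d = sqrt((x2-x1)^2 + (y2-y1)^2 + (z2-z1)^2)
dx = -7 - -10 = 3
dy = 4 - -7 = 11
dz = 2 - 4 = -2
dx^2 + dy^2 + dz^2 = 9 + 121 + 4 = 134
d = sqrt(134)
d = 11.5758
11.5758 units


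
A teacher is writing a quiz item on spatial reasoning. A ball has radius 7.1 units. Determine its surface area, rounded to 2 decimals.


Shape: sphere
Radius r = 7.1 units
Formula: SA = 4 * pi * r^2
r^2 = 50.41
SA = 4 * pi * 50.41
SA = 201.64 * pi
SA = 633.47
633.47 units^2


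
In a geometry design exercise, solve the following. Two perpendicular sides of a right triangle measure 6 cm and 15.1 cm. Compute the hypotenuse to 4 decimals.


Shape: right triangle
Legs a = 6 cm, b = 15.1 cm
Formula: c = sqrt(a^2 + b^2)
a^2 = 36, b^2 = 228.01
a^2 + b^2 = 264.01
c = sqrt(264.01)
c = 16.2484
16.2484 cm


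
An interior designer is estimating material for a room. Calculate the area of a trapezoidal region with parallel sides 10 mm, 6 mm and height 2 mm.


Shape: trapezoid
Parallel sides a = 10 mm, b = 6 mm; Height h = 2 mm
Formula: A = (a + b) * h / 2
a + b = 10 + 6 = 16
A = 16 * 2 / 2
A = 32 / 2
A = 16
16 mm^2


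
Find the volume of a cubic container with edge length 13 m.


Shape: cube
Side s = 13 m
Formula: V = s^3
V = 13 * 13 * 13
V = 169 * 13
V = 2197
2197 m^3


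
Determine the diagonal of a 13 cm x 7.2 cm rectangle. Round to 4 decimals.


Shape: rectangle (diagonal via Pythagoras)
Sides: 13 cm and 7.2 cm
Formula: d = sqrt(l^2 + w^2)
l^2 = 169, w^2 = 51.84
l^2 + w^2 = 220.84
d = sqrt(220.84)
d = 14.8607
14.8607 cm
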